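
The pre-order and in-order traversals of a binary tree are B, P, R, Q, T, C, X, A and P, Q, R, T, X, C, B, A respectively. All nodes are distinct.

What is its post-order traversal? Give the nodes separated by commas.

The first element of pre-order is the root; it splits in-order into left and right subtrees.
Root B: left subtree has 6 nodes {P, Q, R, T, X, C}, right has 1 {A}.
  Root P: left subtree has 0 nodes { }, right has 5 {Q, R, T, X, C}.
    Root R: left subtree has 1 node {Q}, right has 3 {T, X, C}.
      Root T: left subtree has 0 nodes { }, right has 2 {X, C}.
        Root C: left subtree has 1 node {X}, right has 0 { }.

Q, X, C, T, R, P, A, B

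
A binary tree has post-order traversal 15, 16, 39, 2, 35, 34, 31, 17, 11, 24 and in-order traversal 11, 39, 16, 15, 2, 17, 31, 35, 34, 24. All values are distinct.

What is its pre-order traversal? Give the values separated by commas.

24, 11, 17, 2, 39, 16, 15, 31, 34, 35

The last element of post-order is the root; it splits in-order into left and right subtrees.
Root 24: left subtree has 9 nodes {11, 39, 16, 15, 2, 17, 31, 35, 34}, right has 0 { }.
  Root 11: left subtree has 0 nodes { }, right has 8 {39, 16, 15, 2, 17, 31, 35, 34}.
    Root 17: left subtree has 4 nodes {39, 16, 15, 2}, right has 3 {31, 35, 34}.
      Root 2: left subtree has 3 nodes {39, 16, 15}, right has 0 { }.
        Root 39: left subtree has 0 nodes { }, right has 2 {16, 15}.
          Root 16: left subtree has 0 nodes { }, right has 1 {15}.
      Root 31: left subtree has 0 nodes { }, right has 2 {35, 34}.
        Root 34: left subtree has 1 node {35}, right has 0 { }.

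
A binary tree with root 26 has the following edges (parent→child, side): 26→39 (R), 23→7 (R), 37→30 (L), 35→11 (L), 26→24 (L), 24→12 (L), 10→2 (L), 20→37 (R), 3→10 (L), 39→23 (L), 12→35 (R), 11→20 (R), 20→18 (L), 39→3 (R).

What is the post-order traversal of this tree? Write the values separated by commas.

Post-order visits the left subtree, then the right subtree, then the node.
At 26: go left to 24.
  At 24: go left to 12.
    At 12: no left child.
    At 12: go right to 35.
      At 35: go left to 11.
        At 11: no left child.
        At 11: go right to 20.
          At 20: go left to 18.
            18 is a leaf — visit 18.
          At 20: go right to 37.
            At 37: go left to 30.
              30 is a leaf — visit 30.
            At 37: no right child.
            Visit 37.
          Visit 20.
        Visit 11.
      At 35: no right child.
      Visit 35.
    Visit 12.
  At 24: no right child.
  Visit 24.
At 26: go right to 39.
  At 39: go left to 23.
    At 23: no left child.
    At 23: go right to 7.
      7 is a leaf — visit 7.
    Visit 23.
  At 39: go right to 3.
    At 3: go left to 10.
      At 10: go left to 2.
        2 is a leaf — visit 2.
      At 10: no right child.
      Visit 10.
    At 3: no right child.
    Visit 3.
  Visit 39.
Visit 26.

18, 30, 37, 20, 11, 35, 12, 24, 7, 23, 2, 10, 3, 39, 26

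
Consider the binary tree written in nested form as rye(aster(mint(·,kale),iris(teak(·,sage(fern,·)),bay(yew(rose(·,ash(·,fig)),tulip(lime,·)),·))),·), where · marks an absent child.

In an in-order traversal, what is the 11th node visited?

In-order visits the left subtree, then the node, then the right subtree.
At rye: go left to aster.
  At aster: go left to mint.
    At mint: no left child.
    Visit mint.
    At mint: go right to kale.
      kale is a leaf — visit kale.
  Visit aster.
  At aster: go right to iris.
    At iris: go left to teak.
      At teak: no left child.
      Visit teak.
      At teak: go right to sage.
        At sage: go left to fern.
          fern is a leaf — visit fern.
        Visit sage.
        At sage: no right child.
    Visit iris.
    At iris: go right to bay.
      At bay: go left to yew.
        At yew: go left to rose.
          At rose: no left child.
          Visit rose.
          At rose: go right to ash.
            At ash: no left child.
            Visit ash.
            At ash: go right to fig.
              fig is a leaf — visit fig.
        Visit yew.
        At yew: go right to tulip.
          At tulip: go left to lime.
            lime is a leaf — visit lime.
          Visit tulip.
          At tulip: no right child.
      Visit bay.
      At bay: no right child.
Visit rye.
At rye: no right child.
Full in-order sequence: mint, kale, aster, teak, fern, sage, iris, rose, ash, fig, yew, lime, tulip, bay, rye.

yew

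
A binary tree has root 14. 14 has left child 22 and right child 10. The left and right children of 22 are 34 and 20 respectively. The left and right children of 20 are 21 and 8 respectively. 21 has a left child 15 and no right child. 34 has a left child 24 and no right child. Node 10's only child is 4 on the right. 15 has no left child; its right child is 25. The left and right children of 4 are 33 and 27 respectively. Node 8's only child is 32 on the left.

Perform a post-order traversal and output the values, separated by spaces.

Post-order visits the left subtree, then the right subtree, then the node.
At 14: go left to 22.
  At 22: go left to 34.
    At 34: go left to 24.
      24 is a leaf — visit 24.
    At 34: no right child.
    Visit 34.
  At 22: go right to 20.
    At 20: go left to 21.
      At 21: go left to 15.
        At 15: no left child.
        At 15: go right to 25.
          25 is a leaf — visit 25.
        Visit 15.
      At 21: no right child.
      Visit 21.
    At 20: go right to 8.
      At 8: go left to 32.
        32 is a leaf — visit 32.
      At 8: no right child.
      Visit 8.
    Visit 20.
  Visit 22.
At 14: go right to 10.
  At 10: no left child.
  At 10: go right to 4.
    At 4: go left to 33.
      33 is a leaf — visit 33.
    At 4: go right to 27.
      27 is a leaf — visit 27.
    Visit 4.
  Visit 10.
Visit 14.

24 34 25 15 21 32 8 20 22 33 27 4 10 14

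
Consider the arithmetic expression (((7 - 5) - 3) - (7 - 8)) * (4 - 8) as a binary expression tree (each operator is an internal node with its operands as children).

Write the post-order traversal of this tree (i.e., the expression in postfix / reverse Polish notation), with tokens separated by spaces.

Post-order on an expression tree gives postfix notation: for each operator, emit left operand, right operand, then the operator.

7 5 - 3 - 7 8 - - 4 8 - *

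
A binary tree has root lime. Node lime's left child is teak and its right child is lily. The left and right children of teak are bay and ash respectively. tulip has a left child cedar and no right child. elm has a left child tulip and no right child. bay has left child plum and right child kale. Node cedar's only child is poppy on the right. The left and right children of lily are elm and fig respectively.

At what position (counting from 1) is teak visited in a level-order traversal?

Level-order visits nodes level by level from the root, left to right within each level.
Level 0: lime
Level 1: teak, lily
Level 2: bay, ash, elm, fig
Level 3: plum, kale, tulip
Level 4: cedar
Level 5: poppy
Full level-order sequence: lime, teak, lily, bay, ash, elm, fig, plum, kale, tulip, cedar, poppy.

2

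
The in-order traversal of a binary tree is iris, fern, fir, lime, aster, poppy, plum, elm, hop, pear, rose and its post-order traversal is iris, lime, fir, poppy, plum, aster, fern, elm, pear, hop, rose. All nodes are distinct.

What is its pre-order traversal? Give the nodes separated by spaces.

The last element of post-order is the root; it splits in-order into left and right subtrees.
Root rose: left subtree has 10 nodes {iris, fern, fir, lime, aster, poppy, plum, elm, hop, pear}, right has 0 { }.
  Root hop: left subtree has 8 nodes {iris, fern, fir, lime, aster, poppy, plum, elm}, right has 1 {pear}.
    Root elm: left subtree has 7 nodes {iris, fern, fir, lime, aster, poppy, plum}, right has 0 { }.
      Root fern: left subtree has 1 node {iris}, right has 5 {fir, lime, aster, poppy, plum}.
        Root aster: left subtree has 2 nodes {fir, lime}, right has 2 {poppy, plum}.
          Root fir: left subtree has 0 nodes { }, right has 1 {lime}.
          Root plum: left subtree has 1 node {poppy}, right has 0 { }.

rose hop elm fern iris aster fir lime plum poppy pear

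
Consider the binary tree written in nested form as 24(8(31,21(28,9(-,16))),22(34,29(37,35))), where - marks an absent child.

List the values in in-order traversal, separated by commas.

In-order visits the left subtree, then the node, then the right subtree.
At 24: go left to 8.
  At 8: go left to 31.
    31 is a leaf — visit 31.
  Visit 8.
  At 8: go right to 21.
    At 21: go left to 28.
      28 is a leaf — visit 28.
    Visit 21.
    At 21: go right to 9.
      At 9: no left child.
      Visit 9.
      At 9: go right to 16.
        16 is a leaf — visit 16.
Visit 24.
At 24: go right to 22.
  At 22: go left to 34.
    34 is a leaf — visit 34.
  Visit 22.
  At 22: go right to 29.
    At 29: go left to 37.
      37 is a leaf — visit 37.
    Visit 29.
    At 29: go right to 35.
      35 is a leaf — visit 35.

31, 8, 28, 21, 9, 16, 24, 34, 22, 37, 29, 35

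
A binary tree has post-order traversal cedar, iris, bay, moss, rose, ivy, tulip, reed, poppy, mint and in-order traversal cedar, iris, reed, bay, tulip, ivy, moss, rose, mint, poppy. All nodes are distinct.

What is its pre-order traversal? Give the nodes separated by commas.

The last element of post-order is the root; it splits in-order into left and right subtrees.
Root mint: left subtree has 8 nodes {cedar, iris, reed, bay, tulip, ivy, moss, rose}, right has 1 {poppy}.
  Root reed: left subtree has 2 nodes {cedar, iris}, right has 5 {bay, tulip, ivy, moss, rose}.
    Root iris: left subtree has 1 node {cedar}, right has 0 { }.
    Root tulip: left subtree has 1 node {bay}, right has 3 {ivy, moss, rose}.
      Root ivy: left subtree has 0 nodes { }, right has 2 {moss, rose}.
        Root rose: left subtree has 1 node {moss}, right has 0 { }.

mint, reed, iris, cedar, tulip, bay, ivy, rose, moss, poppy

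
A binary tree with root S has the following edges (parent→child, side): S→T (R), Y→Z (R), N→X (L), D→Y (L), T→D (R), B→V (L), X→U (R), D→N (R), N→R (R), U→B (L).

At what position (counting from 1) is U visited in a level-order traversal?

Level-order visits nodes level by level from the root, left to right within each level.
Level 0: S
Level 1: T
Level 2: D
Level 3: Y, N
Level 4: Z, X, R
Level 5: U
Level 6: B
Level 7: V
Full level-order sequence: S, T, D, Y, N, Z, X, R, U, B, V.

9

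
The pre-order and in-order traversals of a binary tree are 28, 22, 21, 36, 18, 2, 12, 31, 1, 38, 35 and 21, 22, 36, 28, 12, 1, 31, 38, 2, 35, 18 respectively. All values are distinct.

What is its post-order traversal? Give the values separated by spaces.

21 36 22 1 38 31 12 35 2 18 28

The first element of pre-order is the root; it splits in-order into left and right subtrees.
Root 28: left subtree has 3 nodes {21, 22, 36}, right has 7 {12, 1, 31, 38, 2, 35, 18}.
  Root 22: left subtree has 1 node {21}, right has 1 {36}.
  Root 18: left subtree has 6 nodes {12, 1, 31, 38, 2, 35}, right has 0 { }.
    Root 2: left subtree has 4 nodes {12, 1, 31, 38}, right has 1 {35}.
      Root 12: left subtree has 0 nodes { }, right has 3 {1, 31, 38}.
        Root 31: left subtree has 1 node {1}, right has 1 {38}.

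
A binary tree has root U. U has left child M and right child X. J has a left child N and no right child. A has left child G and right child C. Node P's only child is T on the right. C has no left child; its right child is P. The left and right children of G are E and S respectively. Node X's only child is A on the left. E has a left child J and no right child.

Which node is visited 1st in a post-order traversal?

M

Post-order visits the left subtree, then the right subtree, then the node.
At U: go left to M.
  M is a leaf — visit M.
At U: go right to X.
  At X: go left to A.
    At A: go left to G.
      At G: go left to E.
        At E: go left to J.
          At J: go left to N.
            N is a leaf — visit N.
          At J: no right child.
          Visit J.
        At E: no right child.
        Visit E.
      At G: go right to S.
        S is a leaf — visit S.
      Visit G.
    At A: go right to C.
      At C: no left child.
      At C: go right to P.
        At P: no left child.
        At P: go right to T.
          T is a leaf — visit T.
        Visit P.
      Visit C.
    Visit A.
  At X: no right child.
  Visit X.
Visit U.
Full post-order sequence: M, N, J, E, S, G, T, P, C, A, X, U.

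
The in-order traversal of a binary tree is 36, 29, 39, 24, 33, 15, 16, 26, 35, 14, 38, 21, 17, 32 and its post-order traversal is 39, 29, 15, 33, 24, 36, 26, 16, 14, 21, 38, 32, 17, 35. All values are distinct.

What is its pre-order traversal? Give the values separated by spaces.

35 16 36 24 29 39 33 15 26 17 38 14 21 32

The last element of post-order is the root; it splits in-order into left and right subtrees.
Root 35: left subtree has 8 nodes {36, 29, 39, 24, 33, 15, 16, 26}, right has 5 {14, 38, 21, 17, 32}.
  Root 16: left subtree has 6 nodes {36, 29, 39, 24, 33, 15}, right has 1 {26}.
    Root 36: left subtree has 0 nodes { }, right has 5 {29, 39, 24, 33, 15}.
      Root 24: left subtree has 2 nodes {29, 39}, right has 2 {33, 15}.
        Root 29: left subtree has 0 nodes { }, right has 1 {39}.
        Root 33: left subtree has 0 nodes { }, right has 1 {15}.
  Root 17: left subtree has 3 nodes {14, 38, 21}, right has 1 {32}.
    Root 38: left subtree has 1 node {14}, right has 1 {21}.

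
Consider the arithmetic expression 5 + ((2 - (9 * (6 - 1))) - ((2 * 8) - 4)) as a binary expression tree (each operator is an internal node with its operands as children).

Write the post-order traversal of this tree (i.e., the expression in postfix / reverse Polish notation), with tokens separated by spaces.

Post-order on an expression tree gives postfix notation: for each operator, emit left operand, right operand, then the operator.

5 2 9 6 1 - * - 2 8 * 4 - - +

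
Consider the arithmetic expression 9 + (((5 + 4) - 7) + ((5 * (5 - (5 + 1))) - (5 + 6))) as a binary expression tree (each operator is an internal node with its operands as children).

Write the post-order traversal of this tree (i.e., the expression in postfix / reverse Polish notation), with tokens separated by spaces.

9 5 4 + 7 - 5 5 5 1 + - * 5 6 + - + +

Post-order on an expression tree gives postfix notation: for each operator, emit left operand, right operand, then the operator.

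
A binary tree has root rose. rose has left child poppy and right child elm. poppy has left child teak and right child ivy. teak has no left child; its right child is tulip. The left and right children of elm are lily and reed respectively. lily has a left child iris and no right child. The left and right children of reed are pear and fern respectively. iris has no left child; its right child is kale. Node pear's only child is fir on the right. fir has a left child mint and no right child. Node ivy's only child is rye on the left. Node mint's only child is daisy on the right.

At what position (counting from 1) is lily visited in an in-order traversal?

In-order visits the left subtree, then the node, then the right subtree.
At rose: go left to poppy.
  At poppy: go left to teak.
    At teak: no left child.
    Visit teak.
    At teak: go right to tulip.
      tulip is a leaf — visit tulip.
  Visit poppy.
  At poppy: go right to ivy.
    At ivy: go left to rye.
      rye is a leaf — visit rye.
    Visit ivy.
    At ivy: no right child.
Visit rose.
At rose: go right to elm.
  At elm: go left to lily.
    At lily: go left to iris.
      At iris: no left child.
      Visit iris.
      At iris: go right to kale.
        kale is a leaf — visit kale.
    Visit lily.
    At lily: no right child.
  Visit elm.
  At elm: go right to reed.
    At reed: go left to pear.
      At pear: no left child.
      Visit pear.
      At pear: go right to fir.
        At fir: go left to mint.
          At mint: no left child.
          Visit mint.
          At mint: go right to daisy.
            daisy is a leaf — visit daisy.
        Visit fir.
        At fir: no right child.
    Visit reed.
    At reed: go right to fern.
      fern is a leaf — visit fern.
Full in-order sequence: teak, tulip, poppy, rye, ivy, rose, iris, kale, lily, elm, pear, mint, daisy, fir, reed, fern.

9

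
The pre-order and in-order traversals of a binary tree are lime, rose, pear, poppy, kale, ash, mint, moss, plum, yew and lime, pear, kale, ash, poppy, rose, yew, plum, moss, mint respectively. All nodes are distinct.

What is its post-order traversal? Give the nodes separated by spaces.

The first element of pre-order is the root; it splits in-order into left and right subtrees.
Root lime: left subtree has 0 nodes { }, right has 9 {pear, kale, ash, poppy, rose, yew, plum, moss, mint}.
  Root rose: left subtree has 4 nodes {pear, kale, ash, poppy}, right has 4 {yew, plum, moss, mint}.
    Root pear: left subtree has 0 nodes { }, right has 3 {kale, ash, poppy}.
      Root poppy: left subtree has 2 nodes {kale, ash}, right has 0 { }.
        Root kale: left subtree has 0 nodes { }, right has 1 {ash}.
    Root mint: left subtree has 3 nodes {yew, plum, moss}, right has 0 { }.
      Root moss: left subtree has 2 nodes {yew, plum}, right has 0 { }.
        Root plum: left subtree has 1 node {yew}, right has 0 { }.

ash kale poppy pear yew plum moss mint rose lime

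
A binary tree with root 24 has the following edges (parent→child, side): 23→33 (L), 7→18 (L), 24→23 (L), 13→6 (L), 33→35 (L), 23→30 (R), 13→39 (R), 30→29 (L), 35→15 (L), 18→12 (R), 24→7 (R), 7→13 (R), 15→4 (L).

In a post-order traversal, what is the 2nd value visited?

15

Post-order visits the left subtree, then the right subtree, then the node.
At 24: go left to 23.
  At 23: go left to 33.
    At 33: go left to 35.
      At 35: go left to 15.
        At 15: go left to 4.
          4 is a leaf — visit 4.
        At 15: no right child.
        Visit 15.
      At 35: no right child.
      Visit 35.
    At 33: no right child.
    Visit 33.
  At 23: go right to 30.
    At 30: go left to 29.
      29 is a leaf — visit 29.
    At 30: no right child.
    Visit 30.
  Visit 23.
At 24: go right to 7.
  At 7: go left to 18.
    At 18: no left child.
    At 18: go right to 12.
      12 is a leaf — visit 12.
    Visit 18.
  At 7: go right to 13.
    At 13: go left to 6.
      6 is a leaf — visit 6.
    At 13: go right to 39.
      39 is a leaf — visit 39.
    Visit 13.
  Visit 7.
Visit 24.
Full post-order sequence: 4, 15, 35, 33, 29, 30, 23, 12, 18, 6, 39, 13, 7, 24.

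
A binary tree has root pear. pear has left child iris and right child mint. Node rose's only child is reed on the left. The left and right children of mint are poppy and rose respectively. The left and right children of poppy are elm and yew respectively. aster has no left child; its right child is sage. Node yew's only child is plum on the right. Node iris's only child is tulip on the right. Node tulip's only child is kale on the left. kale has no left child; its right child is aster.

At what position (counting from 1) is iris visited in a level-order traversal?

Level-order visits nodes level by level from the root, left to right within each level.
Level 0: pear
Level 1: iris, mint
Level 2: tulip, poppy, rose
Level 3: kale, elm, yew, reed
Level 4: aster, plum
Level 5: sage
Full level-order sequence: pear, iris, mint, tulip, poppy, rose, kale, elm, yew, reed, aster, plum, sage.

2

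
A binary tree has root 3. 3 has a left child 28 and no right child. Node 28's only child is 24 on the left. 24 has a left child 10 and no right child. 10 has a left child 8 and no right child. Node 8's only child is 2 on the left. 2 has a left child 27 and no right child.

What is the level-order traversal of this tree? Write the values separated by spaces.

Level-order visits nodes level by level from the root, left to right within each level.
Level 0: 3
Level 1: 28
Level 2: 24
Level 3: 10
Level 4: 8
Level 5: 2
Level 6: 27

3 28 24 10 8 2 27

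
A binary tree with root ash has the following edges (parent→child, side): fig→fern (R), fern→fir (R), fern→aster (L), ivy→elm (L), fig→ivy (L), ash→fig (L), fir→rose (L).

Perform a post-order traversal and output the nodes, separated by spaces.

elm ivy aster rose fir fern fig ash

Post-order visits the left subtree, then the right subtree, then the node.
At ash: go left to fig.
  At fig: go left to ivy.
    At ivy: go left to elm.
      elm is a leaf — visit elm.
    At ivy: no right child.
    Visit ivy.
  At fig: go right to fern.
    At fern: go left to aster.
      aster is a leaf — visit aster.
    At fern: go right to fir.
      At fir: go left to rose.
        rose is a leaf — visit rose.
      At fir: no right child.
      Visit fir.
    Visit fern.
  Visit fig.
At ash: no right child.
Visit ash.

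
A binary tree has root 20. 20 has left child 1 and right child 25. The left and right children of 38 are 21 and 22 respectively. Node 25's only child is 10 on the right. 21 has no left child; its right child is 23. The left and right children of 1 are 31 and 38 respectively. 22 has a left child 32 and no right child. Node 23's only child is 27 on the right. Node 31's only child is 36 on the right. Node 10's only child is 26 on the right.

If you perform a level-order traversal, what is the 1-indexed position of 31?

4

Level-order visits nodes level by level from the root, left to right within each level.
Level 0: 20
Level 1: 1, 25
Level 2: 31, 38, 10
Level 3: 36, 21, 22, 26
Level 4: 23, 32
Level 5: 27
Full level-order sequence: 20, 1, 25, 31, 38, 10, 36, 21, 22, 26, 23, 32, 27.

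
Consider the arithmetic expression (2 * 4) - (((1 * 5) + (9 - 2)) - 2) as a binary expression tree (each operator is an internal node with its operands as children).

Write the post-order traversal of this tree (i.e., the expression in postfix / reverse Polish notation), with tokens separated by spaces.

Post-order on an expression tree gives postfix notation: for each operator, emit left operand, right operand, then the operator.

2 4 * 1 5 * 9 2 - + 2 - -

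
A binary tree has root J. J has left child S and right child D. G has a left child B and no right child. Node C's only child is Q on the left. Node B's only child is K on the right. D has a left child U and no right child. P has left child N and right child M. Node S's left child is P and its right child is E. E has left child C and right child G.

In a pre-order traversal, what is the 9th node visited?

G

Pre-order visits the node, then its left subtree, then its right subtree.
Visit J.
At J: go left to S.
  Visit S.
  At S: go left to P.
    Visit P.
    At P: go left to N.
      N is a leaf — visit N.
    At P: go right to M.
      M is a leaf — visit M.
  At S: go right to E.
    Visit E.
    At E: go left to C.
      Visit C.
      At C: go left to Q.
        Q is a leaf — visit Q.
      At C: no right child.
    At E: go right to G.
      Visit G.
      At G: go left to B.
        Visit B.
        At B: no left child.
        At B: go right to K.
          K is a leaf — visit K.
      At G: no right child.
At J: go right to D.
  Visit D.
  At D: go left to U.
    U is a leaf — visit U.
  At D: no right child.
Full pre-order sequence: J, S, P, N, M, E, C, Q, G, B, K, D, U.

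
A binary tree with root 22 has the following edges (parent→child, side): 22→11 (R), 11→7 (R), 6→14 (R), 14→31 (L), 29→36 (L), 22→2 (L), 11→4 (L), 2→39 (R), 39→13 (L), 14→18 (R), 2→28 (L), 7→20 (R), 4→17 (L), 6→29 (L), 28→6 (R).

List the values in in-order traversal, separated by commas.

In-order visits the left subtree, then the node, then the right subtree.
At 22: go left to 2.
  At 2: go left to 28.
    At 28: no left child.
    Visit 28.
    At 28: go right to 6.
      At 6: go left to 29.
        At 29: go left to 36.
          36 is a leaf — visit 36.
        Visit 29.
        At 29: no right child.
      Visit 6.
      At 6: go right to 14.
        At 14: go left to 31.
          31 is a leaf — visit 31.
        Visit 14.
        At 14: go right to 18.
          18 is a leaf — visit 18.
  Visit 2.
  At 2: go right to 39.
    At 39: go left to 13.
      13 is a leaf — visit 13.
    Visit 39.
    At 39: no right child.
Visit 22.
At 22: go right to 11.
  At 11: go left to 4.
    At 4: go left to 17.
      17 is a leaf — visit 17.
    Visit 4.
    At 4: no right child.
  Visit 11.
  At 11: go right to 7.
    At 7: no left child.
    Visit 7.
    At 7: go right to 20.
      20 is a leaf — visit 20.

28, 36, 29, 6, 31, 14, 18, 2, 13, 39, 22, 17, 4, 11, 7, 20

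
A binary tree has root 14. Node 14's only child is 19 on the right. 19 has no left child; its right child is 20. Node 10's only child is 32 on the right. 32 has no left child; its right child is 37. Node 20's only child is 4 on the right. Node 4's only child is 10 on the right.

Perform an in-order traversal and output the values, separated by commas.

In-order visits the left subtree, then the node, then the right subtree.
At 14: no left child.
Visit 14.
At 14: go right to 19.
  At 19: no left child.
  Visit 19.
  At 19: go right to 20.
    At 20: no left child.
    Visit 20.
    At 20: go right to 4.
      At 4: no left child.
      Visit 4.
      At 4: go right to 10.
        At 10: no left child.
        Visit 10.
        At 10: go right to 32.
          At 32: no left child.
          Visit 32.
          At 32: go right to 37.
            37 is a leaf — visit 37.

14, 19, 20, 4, 10, 32, 37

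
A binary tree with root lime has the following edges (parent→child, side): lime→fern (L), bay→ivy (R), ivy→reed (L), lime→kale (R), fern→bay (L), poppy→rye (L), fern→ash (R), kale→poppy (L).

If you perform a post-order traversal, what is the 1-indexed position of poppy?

7

Post-order visits the left subtree, then the right subtree, then the node.
At lime: go left to fern.
  At fern: go left to bay.
    At bay: no left child.
    At bay: go right to ivy.
      At ivy: go left to reed.
        reed is a leaf — visit reed.
      At ivy: no right child.
      Visit ivy.
    Visit bay.
  At fern: go right to ash.
    ash is a leaf — visit ash.
  Visit fern.
At lime: go right to kale.
  At kale: go left to poppy.
    At poppy: go left to rye.
      rye is a leaf — visit rye.
    At poppy: no right child.
    Visit poppy.
  At kale: no right child.
  Visit kale.
Visit lime.
Full post-order sequence: reed, ivy, bay, ash, fern, rye, poppy, kale, lime.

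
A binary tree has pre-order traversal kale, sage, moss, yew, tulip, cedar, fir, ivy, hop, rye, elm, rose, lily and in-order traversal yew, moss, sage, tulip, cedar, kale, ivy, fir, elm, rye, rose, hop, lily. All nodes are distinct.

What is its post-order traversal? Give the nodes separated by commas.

The first element of pre-order is the root; it splits in-order into left and right subtrees.
Root kale: left subtree has 5 nodes {yew, moss, sage, tulip, cedar}, right has 7 {ivy, fir, elm, rye, rose, hop, lily}.
  Root sage: left subtree has 2 nodes {yew, moss}, right has 2 {tulip, cedar}.
    Root moss: left subtree has 1 node {yew}, right has 0 { }.
    Root tulip: left subtree has 0 nodes { }, right has 1 {cedar}.
  Root fir: left subtree has 1 node {ivy}, right has 5 {elm, rye, rose, hop, lily}.
    Root hop: left subtree has 3 nodes {elm, rye, rose}, right has 1 {lily}.
      Root rye: left subtree has 1 node {elm}, right has 1 {rose}.

yew, moss, cedar, tulip, sage, ivy, elm, rose, rye, lily, hop, fir, kale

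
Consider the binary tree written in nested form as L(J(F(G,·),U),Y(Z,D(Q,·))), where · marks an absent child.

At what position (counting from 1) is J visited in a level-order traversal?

2

Level-order visits nodes level by level from the root, left to right within each level.
Level 0: L
Level 1: J, Y
Level 2: F, U, Z, D
Level 3: G, Q
Full level-order sequence: L, J, Y, F, U, Z, D, G, Q.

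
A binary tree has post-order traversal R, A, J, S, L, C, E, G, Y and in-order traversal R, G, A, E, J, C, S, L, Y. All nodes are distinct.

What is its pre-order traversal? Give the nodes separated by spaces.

Y G R E A C J L S

The last element of post-order is the root; it splits in-order into left and right subtrees.
Root Y: left subtree has 8 nodes {R, G, A, E, J, C, S, L}, right has 0 { }.
  Root G: left subtree has 1 node {R}, right has 6 {A, E, J, C, S, L}.
    Root E: left subtree has 1 node {A}, right has 4 {J, C, S, L}.
      Root C: left subtree has 1 node {J}, right has 2 {S, L}.
        Root L: left subtree has 1 node {S}, right has 0 { }.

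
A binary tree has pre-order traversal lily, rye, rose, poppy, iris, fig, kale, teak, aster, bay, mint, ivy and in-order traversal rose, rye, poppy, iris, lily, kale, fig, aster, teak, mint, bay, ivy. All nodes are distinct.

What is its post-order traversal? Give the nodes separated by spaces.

The first element of pre-order is the root; it splits in-order into left and right subtrees.
Root lily: left subtree has 4 nodes {rose, rye, poppy, iris}, right has 7 {kale, fig, aster, teak, mint, bay, ivy}.
  Root rye: left subtree has 1 node {rose}, right has 2 {poppy, iris}.
    Root poppy: left subtree has 0 nodes { }, right has 1 {iris}.
  Root fig: left subtree has 1 node {kale}, right has 5 {aster, teak, mint, bay, ivy}.
    Root teak: left subtree has 1 node {aster}, right has 3 {mint, bay, ivy}.
      Root bay: left subtree has 1 node {mint}, right has 1 {ivy}.

rose iris poppy rye kale aster mint ivy bay teak fig lily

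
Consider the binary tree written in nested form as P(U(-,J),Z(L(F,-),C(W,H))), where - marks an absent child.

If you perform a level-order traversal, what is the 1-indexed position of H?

Level-order visits nodes level by level from the root, left to right within each level.
Level 0: P
Level 1: U, Z
Level 2: J, L, C
Level 3: F, W, H
Full level-order sequence: P, U, Z, J, L, C, F, W, H.

9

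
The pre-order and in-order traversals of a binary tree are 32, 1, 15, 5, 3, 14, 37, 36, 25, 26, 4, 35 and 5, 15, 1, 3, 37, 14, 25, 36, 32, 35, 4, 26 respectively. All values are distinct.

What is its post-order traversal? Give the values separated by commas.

The first element of pre-order is the root; it splits in-order into left and right subtrees.
Root 32: left subtree has 8 nodes {5, 15, 1, 3, 37, 14, 25, 36}, right has 3 {35, 4, 26}.
  Root 1: left subtree has 2 nodes {5, 15}, right has 5 {3, 37, 14, 25, 36}.
    Root 15: left subtree has 1 node {5}, right has 0 { }.
    Root 3: left subtree has 0 nodes { }, right has 4 {37, 14, 25, 36}.
      Root 14: left subtree has 1 node {37}, right has 2 {25, 36}.
        Root 36: left subtree has 1 node {25}, right has 0 { }.
  Root 26: left subtree has 2 nodes {35, 4}, right has 0 { }.
    Root 4: left subtree has 1 node {35}, right has 0 { }.

5, 15, 37, 25, 36, 14, 3, 1, 35, 4, 26, 32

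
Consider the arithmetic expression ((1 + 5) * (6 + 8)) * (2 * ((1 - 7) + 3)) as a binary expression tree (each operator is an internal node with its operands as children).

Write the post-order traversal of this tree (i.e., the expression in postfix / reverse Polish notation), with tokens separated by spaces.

Post-order on an expression tree gives postfix notation: for each operator, emit left operand, right operand, then the operator.

1 5 + 6 8 + * 2 1 7 - 3 + * *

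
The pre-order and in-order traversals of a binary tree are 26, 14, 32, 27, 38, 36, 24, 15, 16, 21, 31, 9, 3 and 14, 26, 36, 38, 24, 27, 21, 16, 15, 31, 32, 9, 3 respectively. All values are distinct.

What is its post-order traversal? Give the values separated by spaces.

The first element of pre-order is the root; it splits in-order into left and right subtrees.
Root 26: left subtree has 1 node {14}, right has 11 {36, 38, 24, 27, 21, 16, 15, 31, 32, 9, 3}.
  Root 32: left subtree has 8 nodes {36, 38, 24, 27, 21, 16, 15, 31}, right has 2 {9, 3}.
    Root 27: left subtree has 3 nodes {36, 38, 24}, right has 4 {21, 16, 15, 31}.
      Root 38: left subtree has 1 node {36}, right has 1 {24}.
      Root 15: left subtree has 2 nodes {21, 16}, right has 1 {31}.
        Root 16: left subtree has 1 node {21}, right has 0 { }.
    Root 9: left subtree has 0 nodes { }, right has 1 {3}.

14 36 24 38 21 16 31 15 27 3 9 32 26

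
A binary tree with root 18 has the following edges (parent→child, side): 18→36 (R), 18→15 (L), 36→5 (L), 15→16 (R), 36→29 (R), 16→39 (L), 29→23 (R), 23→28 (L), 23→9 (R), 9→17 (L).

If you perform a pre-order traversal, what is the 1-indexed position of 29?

Pre-order visits the node, then its left subtree, then its right subtree.
Visit 18.
At 18: go left to 15.
  Visit 15.
  At 15: no left child.
  At 15: go right to 16.
    Visit 16.
    At 16: go left to 39.
      39 is a leaf — visit 39.
    At 16: no right child.
At 18: go right to 36.
  Visit 36.
  At 36: go left to 5.
    5 is a leaf — visit 5.
  At 36: go right to 29.
    Visit 29.
    At 29: no left child.
    At 29: go right to 23.
      Visit 23.
      At 23: go left to 28.
        28 is a leaf — visit 28.
      At 23: go right to 9.
        Visit 9.
        At 9: go left to 17.
          17 is a leaf — visit 17.
        At 9: no right child.
Full pre-order sequence: 18, 15, 16, 39, 36, 5, 29, 23, 28, 9, 17.

7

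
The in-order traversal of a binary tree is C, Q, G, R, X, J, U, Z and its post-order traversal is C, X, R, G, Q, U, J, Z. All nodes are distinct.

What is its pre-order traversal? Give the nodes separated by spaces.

The last element of post-order is the root; it splits in-order into left and right subtrees.
Root Z: left subtree has 7 nodes {C, Q, G, R, X, J, U}, right has 0 { }.
  Root J: left subtree has 5 nodes {C, Q, G, R, X}, right has 1 {U}.
    Root Q: left subtree has 1 node {C}, right has 3 {G, R, X}.
      Root G: left subtree has 0 nodes { }, right has 2 {R, X}.
        Root R: left subtree has 0 nodes { }, right has 1 {X}.

Z J Q C G R X U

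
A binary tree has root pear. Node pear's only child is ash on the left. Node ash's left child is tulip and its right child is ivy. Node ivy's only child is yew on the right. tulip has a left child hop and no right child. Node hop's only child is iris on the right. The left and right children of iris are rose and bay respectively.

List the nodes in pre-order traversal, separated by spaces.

pear ash tulip hop iris rose bay ivy yew

Pre-order visits the node, then its left subtree, then its right subtree.
Visit pear.
At pear: go left to ash.
  Visit ash.
  At ash: go left to tulip.
    Visit tulip.
    At tulip: go left to hop.
      Visit hop.
      At hop: no left child.
      At hop: go right to iris.
        Visit iris.
        At iris: go left to rose.
          rose is a leaf — visit rose.
        At iris: go right to bay.
          bay is a leaf — visit bay.
    At tulip: no right child.
  At ash: go right to ivy.
    Visit ivy.
    At ivy: no left child.
    At ivy: go right to yew.
      yew is a leaf — visit yew.
At pear: no right child.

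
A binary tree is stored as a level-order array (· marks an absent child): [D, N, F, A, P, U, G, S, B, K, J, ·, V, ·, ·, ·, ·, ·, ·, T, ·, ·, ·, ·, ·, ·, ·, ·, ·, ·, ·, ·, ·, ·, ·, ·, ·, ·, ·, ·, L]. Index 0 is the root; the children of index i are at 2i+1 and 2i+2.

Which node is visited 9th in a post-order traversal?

N

Post-order visits the left subtree, then the right subtree, then the node.
At D: go left to N.
  At N: go left to A.
    At A: go left to S.
      S is a leaf — visit S.
    At A: go right to B.
      B is a leaf — visit B.
    Visit A.
  At N: go right to P.
    At P: go left to K.
      At K: go left to T.
        At T: no left child.
        At T: go right to L.
          L is a leaf — visit L.
        Visit T.
      At K: no right child.
      Visit K.
    At P: go right to J.
      J is a leaf — visit J.
    Visit P.
  Visit N.
At D: go right to F.
  At F: go left to U.
    At U: no left child.
    At U: go right to V.
      V is a leaf — visit V.
    Visit U.
  At F: go right to G.
    G is a leaf — visit G.
  Visit F.
Visit D.
Full post-order sequence: S, B, A, L, T, K, J, P, N, V, U, G, F, D.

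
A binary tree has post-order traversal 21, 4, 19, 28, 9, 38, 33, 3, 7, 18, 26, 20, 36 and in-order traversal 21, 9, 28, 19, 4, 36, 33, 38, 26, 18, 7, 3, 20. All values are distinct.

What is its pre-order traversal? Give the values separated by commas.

The last element of post-order is the root; it splits in-order into left and right subtrees.
Root 36: left subtree has 5 nodes {21, 9, 28, 19, 4}, right has 7 {33, 38, 26, 18, 7, 3, 20}.
  Root 9: left subtree has 1 node {21}, right has 3 {28, 19, 4}.
    Root 28: left subtree has 0 nodes { }, right has 2 {19, 4}.
      Root 19: left subtree has 0 nodes { }, right has 1 {4}.
  Root 20: left subtree has 6 nodes {33, 38, 26, 18, 7, 3}, right has 0 { }.
    Root 26: left subtree has 2 nodes {33, 38}, right has 3 {18, 7, 3}.
      Root 33: left subtree has 0 nodes { }, right has 1 {38}.
      Root 18: left subtree has 0 nodes { }, right has 2 {7, 3}.
        Root 7: left subtree has 0 nodes { }, right has 1 {3}.

36, 9, 21, 28, 19, 4, 20, 26, 33, 38, 18, 7, 3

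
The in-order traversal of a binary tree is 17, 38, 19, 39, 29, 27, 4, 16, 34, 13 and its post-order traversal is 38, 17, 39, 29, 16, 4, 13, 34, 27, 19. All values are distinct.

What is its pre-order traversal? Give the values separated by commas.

The last element of post-order is the root; it splits in-order into left and right subtrees.
Root 19: left subtree has 2 nodes {17, 38}, right has 7 {39, 29, 27, 4, 16, 34, 13}.
  Root 17: left subtree has 0 nodes { }, right has 1 {38}.
  Root 27: left subtree has 2 nodes {39, 29}, right has 4 {4, 16, 34, 13}.
    Root 29: left subtree has 1 node {39}, right has 0 { }.
    Root 34: left subtree has 2 nodes {4, 16}, right has 1 {13}.
      Root 4: left subtree has 0 nodes { }, right has 1 {16}.

19, 17, 38, 27, 29, 39, 34, 4, 16, 13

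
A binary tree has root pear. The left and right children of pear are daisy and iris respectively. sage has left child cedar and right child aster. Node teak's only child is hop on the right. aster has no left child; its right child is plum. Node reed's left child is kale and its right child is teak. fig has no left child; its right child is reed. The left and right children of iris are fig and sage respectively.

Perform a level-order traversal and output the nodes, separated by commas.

Level-order visits nodes level by level from the root, left to right within each level.
Level 0: pear
Level 1: daisy, iris
Level 2: fig, sage
Level 3: reed, cedar, aster
Level 4: kale, teak, plum
Level 5: hop

pear, daisy, iris, fig, sage, reed, cedar, aster, kale, teak, plum, hop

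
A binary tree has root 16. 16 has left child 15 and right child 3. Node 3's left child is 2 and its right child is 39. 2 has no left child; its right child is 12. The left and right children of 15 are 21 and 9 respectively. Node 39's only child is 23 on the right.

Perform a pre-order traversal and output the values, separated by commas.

16, 15, 21, 9, 3, 2, 12, 39, 23

Pre-order visits the node, then its left subtree, then its right subtree.
Visit 16.
At 16: go left to 15.
  Visit 15.
  At 15: go left to 21.
    21 is a leaf — visit 21.
  At 15: go right to 9.
    9 is a leaf — visit 9.
At 16: go right to 3.
  Visit 3.
  At 3: go left to 2.
    Visit 2.
    At 2: no left child.
    At 2: go right to 12.
      12 is a leaf — visit 12.
  At 3: go right to 39.
    Visit 39.
    At 39: no left child.
    At 39: go right to 23.
      23 is a leaf — visit 23.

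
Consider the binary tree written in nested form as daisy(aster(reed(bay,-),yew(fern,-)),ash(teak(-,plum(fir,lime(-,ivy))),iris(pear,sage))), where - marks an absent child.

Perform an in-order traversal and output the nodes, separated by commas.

bay, reed, aster, fern, yew, daisy, teak, fir, plum, lime, ivy, ash, pear, iris, sage

In-order visits the left subtree, then the node, then the right subtree.
At daisy: go left to aster.
  At aster: go left to reed.
    At reed: go left to bay.
      bay is a leaf — visit bay.
    Visit reed.
    At reed: no right child.
  Visit aster.
  At aster: go right to yew.
    At yew: go left to fern.
      fern is a leaf — visit fern.
    Visit yew.
    At yew: no right child.
Visit daisy.
At daisy: go right to ash.
  At ash: go left to teak.
    At teak: no left child.
    Visit teak.
    At teak: go right to plum.
      At plum: go left to fir.
        fir is a leaf — visit fir.
      Visit plum.
      At plum: go right to lime.
        At lime: no left child.
        Visit lime.
        At lime: go right to ivy.
          ivy is a leaf — visit ivy.
  Visit ash.
  At ash: go right to iris.
    At iris: go left to pear.
      pear is a leaf — visit pear.
    Visit iris.
    At iris: go right to sage.
      sage is a leaf — visit sage.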